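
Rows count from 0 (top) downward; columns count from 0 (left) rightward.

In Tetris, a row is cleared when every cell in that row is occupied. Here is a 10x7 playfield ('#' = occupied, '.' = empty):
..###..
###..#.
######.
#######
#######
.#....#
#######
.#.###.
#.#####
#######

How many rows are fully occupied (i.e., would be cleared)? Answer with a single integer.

Check each row:
  row 0: 4 empty cells -> not full
  row 1: 3 empty cells -> not full
  row 2: 1 empty cell -> not full
  row 3: 0 empty cells -> FULL (clear)
  row 4: 0 empty cells -> FULL (clear)
  row 5: 5 empty cells -> not full
  row 6: 0 empty cells -> FULL (clear)
  row 7: 3 empty cells -> not full
  row 8: 1 empty cell -> not full
  row 9: 0 empty cells -> FULL (clear)
Total rows cleared: 4

Answer: 4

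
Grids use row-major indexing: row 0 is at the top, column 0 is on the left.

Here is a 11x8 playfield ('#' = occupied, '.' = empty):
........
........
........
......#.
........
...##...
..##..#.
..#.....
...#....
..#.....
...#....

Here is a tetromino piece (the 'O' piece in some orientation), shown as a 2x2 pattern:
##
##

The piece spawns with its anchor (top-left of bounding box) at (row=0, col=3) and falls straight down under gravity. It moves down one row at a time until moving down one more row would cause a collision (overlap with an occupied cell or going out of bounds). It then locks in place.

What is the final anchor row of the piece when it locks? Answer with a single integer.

Answer: 3

Derivation:
Spawn at (row=0, col=3). Try each row:
  row 0: fits
  row 1: fits
  row 2: fits
  row 3: fits
  row 4: blocked -> lock at row 3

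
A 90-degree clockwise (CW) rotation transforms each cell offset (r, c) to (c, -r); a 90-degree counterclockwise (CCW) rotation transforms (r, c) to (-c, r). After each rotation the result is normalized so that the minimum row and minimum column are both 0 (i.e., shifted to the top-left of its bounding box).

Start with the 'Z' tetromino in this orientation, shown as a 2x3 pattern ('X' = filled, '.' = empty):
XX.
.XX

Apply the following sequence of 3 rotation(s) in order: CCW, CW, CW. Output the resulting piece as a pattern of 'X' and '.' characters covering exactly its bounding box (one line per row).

Answer: .X
XX
X.

Derivation:
Start:
XX.
.XX
After rotation 1 (CCW):
.X
XX
X.
After rotation 2 (CW):
XX.
.XX
After rotation 3 (CW):
.X
XX
X.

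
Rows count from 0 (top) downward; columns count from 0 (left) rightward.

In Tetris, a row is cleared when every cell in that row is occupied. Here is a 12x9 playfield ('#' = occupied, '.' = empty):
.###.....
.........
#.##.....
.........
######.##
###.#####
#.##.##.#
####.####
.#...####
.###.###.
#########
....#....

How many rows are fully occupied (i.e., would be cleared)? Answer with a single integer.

Answer: 1

Derivation:
Check each row:
  row 0: 6 empty cells -> not full
  row 1: 9 empty cells -> not full
  row 2: 6 empty cells -> not full
  row 3: 9 empty cells -> not full
  row 4: 1 empty cell -> not full
  row 5: 1 empty cell -> not full
  row 6: 3 empty cells -> not full
  row 7: 1 empty cell -> not full
  row 8: 4 empty cells -> not full
  row 9: 3 empty cells -> not full
  row 10: 0 empty cells -> FULL (clear)
  row 11: 8 empty cells -> not full
Total rows cleared: 1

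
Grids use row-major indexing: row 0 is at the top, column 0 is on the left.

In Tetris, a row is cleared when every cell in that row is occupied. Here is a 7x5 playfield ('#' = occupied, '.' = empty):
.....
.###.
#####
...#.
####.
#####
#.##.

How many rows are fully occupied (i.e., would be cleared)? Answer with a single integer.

Check each row:
  row 0: 5 empty cells -> not full
  row 1: 2 empty cells -> not full
  row 2: 0 empty cells -> FULL (clear)
  row 3: 4 empty cells -> not full
  row 4: 1 empty cell -> not full
  row 5: 0 empty cells -> FULL (clear)
  row 6: 2 empty cells -> not full
Total rows cleared: 2

Answer: 2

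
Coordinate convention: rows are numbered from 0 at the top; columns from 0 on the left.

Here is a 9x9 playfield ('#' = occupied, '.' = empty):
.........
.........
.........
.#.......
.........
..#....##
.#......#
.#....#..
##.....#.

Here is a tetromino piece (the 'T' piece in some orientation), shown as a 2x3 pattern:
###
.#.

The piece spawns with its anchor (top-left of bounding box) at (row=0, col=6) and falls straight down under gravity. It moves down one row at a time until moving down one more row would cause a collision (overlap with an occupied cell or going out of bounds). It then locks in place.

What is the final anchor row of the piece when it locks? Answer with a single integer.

Answer: 3

Derivation:
Spawn at (row=0, col=6). Try each row:
  row 0: fits
  row 1: fits
  row 2: fits
  row 3: fits
  row 4: blocked -> lock at row 3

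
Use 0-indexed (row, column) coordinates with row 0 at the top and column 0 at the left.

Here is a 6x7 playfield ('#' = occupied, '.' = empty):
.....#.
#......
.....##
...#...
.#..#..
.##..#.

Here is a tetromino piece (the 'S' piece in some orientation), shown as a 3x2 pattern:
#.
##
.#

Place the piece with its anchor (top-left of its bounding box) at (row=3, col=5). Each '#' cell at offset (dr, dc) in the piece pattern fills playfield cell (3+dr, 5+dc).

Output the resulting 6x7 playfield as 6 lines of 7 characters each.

Fill (3+0,5+0) = (3,5)
Fill (3+1,5+0) = (4,5)
Fill (3+1,5+1) = (4,6)
Fill (3+2,5+1) = (5,6)

Answer: .....#.
#......
.....##
...#.#.
.#..###
.##..##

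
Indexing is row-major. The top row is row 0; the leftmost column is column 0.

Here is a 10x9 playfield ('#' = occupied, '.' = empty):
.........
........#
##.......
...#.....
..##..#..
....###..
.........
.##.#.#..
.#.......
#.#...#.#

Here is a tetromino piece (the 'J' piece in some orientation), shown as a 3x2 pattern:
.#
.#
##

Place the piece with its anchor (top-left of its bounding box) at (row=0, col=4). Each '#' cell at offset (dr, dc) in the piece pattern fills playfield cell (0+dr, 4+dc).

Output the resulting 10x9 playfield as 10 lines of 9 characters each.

Answer: .....#...
.....#..#
##..##...
...#.....
..##..#..
....###..
.........
.##.#.#..
.#.......
#.#...#.#

Derivation:
Fill (0+0,4+1) = (0,5)
Fill (0+1,4+1) = (1,5)
Fill (0+2,4+0) = (2,4)
Fill (0+2,4+1) = (2,5)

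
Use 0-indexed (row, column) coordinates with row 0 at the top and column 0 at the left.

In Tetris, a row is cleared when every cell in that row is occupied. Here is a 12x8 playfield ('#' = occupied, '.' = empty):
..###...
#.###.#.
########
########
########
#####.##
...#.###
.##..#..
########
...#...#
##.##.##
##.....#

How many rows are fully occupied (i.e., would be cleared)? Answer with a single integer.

Answer: 4

Derivation:
Check each row:
  row 0: 5 empty cells -> not full
  row 1: 3 empty cells -> not full
  row 2: 0 empty cells -> FULL (clear)
  row 3: 0 empty cells -> FULL (clear)
  row 4: 0 empty cells -> FULL (clear)
  row 5: 1 empty cell -> not full
  row 6: 4 empty cells -> not full
  row 7: 5 empty cells -> not full
  row 8: 0 empty cells -> FULL (clear)
  row 9: 6 empty cells -> not full
  row 10: 2 empty cells -> not full
  row 11: 5 empty cells -> not full
Total rows cleared: 4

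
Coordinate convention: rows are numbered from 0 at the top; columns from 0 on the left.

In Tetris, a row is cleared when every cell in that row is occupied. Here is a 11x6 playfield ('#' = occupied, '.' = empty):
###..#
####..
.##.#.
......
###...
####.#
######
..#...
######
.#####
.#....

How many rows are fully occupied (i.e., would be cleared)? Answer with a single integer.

Answer: 2

Derivation:
Check each row:
  row 0: 2 empty cells -> not full
  row 1: 2 empty cells -> not full
  row 2: 3 empty cells -> not full
  row 3: 6 empty cells -> not full
  row 4: 3 empty cells -> not full
  row 5: 1 empty cell -> not full
  row 6: 0 empty cells -> FULL (clear)
  row 7: 5 empty cells -> not full
  row 8: 0 empty cells -> FULL (clear)
  row 9: 1 empty cell -> not full
  row 10: 5 empty cells -> not full
Total rows cleared: 2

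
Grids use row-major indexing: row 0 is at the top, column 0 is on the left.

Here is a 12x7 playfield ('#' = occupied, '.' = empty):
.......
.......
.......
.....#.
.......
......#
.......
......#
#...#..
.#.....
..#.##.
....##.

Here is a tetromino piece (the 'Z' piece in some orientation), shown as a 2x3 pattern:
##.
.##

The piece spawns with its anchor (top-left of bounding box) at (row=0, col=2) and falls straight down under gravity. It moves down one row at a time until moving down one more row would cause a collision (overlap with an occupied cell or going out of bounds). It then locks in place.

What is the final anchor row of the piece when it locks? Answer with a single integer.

Answer: 6

Derivation:
Spawn at (row=0, col=2). Try each row:
  row 0: fits
  row 1: fits
  row 2: fits
  row 3: fits
  row 4: fits
  row 5: fits
  row 6: fits
  row 7: blocked -> lock at row 6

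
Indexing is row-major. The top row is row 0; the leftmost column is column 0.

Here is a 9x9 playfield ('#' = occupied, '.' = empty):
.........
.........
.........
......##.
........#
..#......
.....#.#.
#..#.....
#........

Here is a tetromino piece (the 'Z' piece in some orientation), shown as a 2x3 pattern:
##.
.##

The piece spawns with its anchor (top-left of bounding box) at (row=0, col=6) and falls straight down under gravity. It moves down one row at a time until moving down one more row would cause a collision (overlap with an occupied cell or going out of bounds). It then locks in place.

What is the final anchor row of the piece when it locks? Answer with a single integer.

Spawn at (row=0, col=6). Try each row:
  row 0: fits
  row 1: fits
  row 2: blocked -> lock at row 1

Answer: 1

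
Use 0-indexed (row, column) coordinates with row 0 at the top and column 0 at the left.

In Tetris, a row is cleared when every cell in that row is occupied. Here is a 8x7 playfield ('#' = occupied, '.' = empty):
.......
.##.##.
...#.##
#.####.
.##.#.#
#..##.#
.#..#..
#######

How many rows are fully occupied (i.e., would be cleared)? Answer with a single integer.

Check each row:
  row 0: 7 empty cells -> not full
  row 1: 3 empty cells -> not full
  row 2: 4 empty cells -> not full
  row 3: 2 empty cells -> not full
  row 4: 3 empty cells -> not full
  row 5: 3 empty cells -> not full
  row 6: 5 empty cells -> not full
  row 7: 0 empty cells -> FULL (clear)
Total rows cleared: 1

Answer: 1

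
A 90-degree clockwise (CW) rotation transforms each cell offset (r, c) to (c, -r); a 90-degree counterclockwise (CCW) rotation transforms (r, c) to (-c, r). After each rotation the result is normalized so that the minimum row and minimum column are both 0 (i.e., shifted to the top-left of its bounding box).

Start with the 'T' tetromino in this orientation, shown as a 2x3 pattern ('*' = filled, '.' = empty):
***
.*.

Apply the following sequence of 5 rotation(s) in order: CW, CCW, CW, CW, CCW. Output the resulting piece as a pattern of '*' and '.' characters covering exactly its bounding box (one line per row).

Start:
***
.*.
After rotation 1 (CW):
.*
**
.*
After rotation 2 (CCW):
***
.*.
After rotation 3 (CW):
.*
**
.*
After rotation 4 (CW):
.*.
***
After rotation 5 (CCW):
.*
**
.*

Answer: .*
**
.*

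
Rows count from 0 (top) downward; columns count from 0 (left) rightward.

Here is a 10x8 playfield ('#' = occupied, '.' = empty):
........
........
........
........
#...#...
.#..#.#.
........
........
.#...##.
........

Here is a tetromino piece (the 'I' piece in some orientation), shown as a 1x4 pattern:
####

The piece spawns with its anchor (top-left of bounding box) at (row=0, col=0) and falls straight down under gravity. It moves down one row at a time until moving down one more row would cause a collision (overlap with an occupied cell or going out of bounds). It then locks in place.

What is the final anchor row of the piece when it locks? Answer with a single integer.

Answer: 3

Derivation:
Spawn at (row=0, col=0). Try each row:
  row 0: fits
  row 1: fits
  row 2: fits
  row 3: fits
  row 4: blocked -> lock at row 3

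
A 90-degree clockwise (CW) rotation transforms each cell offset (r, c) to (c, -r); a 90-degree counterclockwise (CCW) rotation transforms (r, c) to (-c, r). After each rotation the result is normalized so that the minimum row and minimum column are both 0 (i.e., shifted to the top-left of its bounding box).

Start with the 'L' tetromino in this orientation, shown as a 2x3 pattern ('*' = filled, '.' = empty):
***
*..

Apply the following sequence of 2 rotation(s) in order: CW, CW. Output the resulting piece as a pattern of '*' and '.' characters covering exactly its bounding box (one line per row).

Answer: ..*
***

Derivation:
Start:
***
*..
After rotation 1 (CW):
**
.*
.*
After rotation 2 (CW):
..*
***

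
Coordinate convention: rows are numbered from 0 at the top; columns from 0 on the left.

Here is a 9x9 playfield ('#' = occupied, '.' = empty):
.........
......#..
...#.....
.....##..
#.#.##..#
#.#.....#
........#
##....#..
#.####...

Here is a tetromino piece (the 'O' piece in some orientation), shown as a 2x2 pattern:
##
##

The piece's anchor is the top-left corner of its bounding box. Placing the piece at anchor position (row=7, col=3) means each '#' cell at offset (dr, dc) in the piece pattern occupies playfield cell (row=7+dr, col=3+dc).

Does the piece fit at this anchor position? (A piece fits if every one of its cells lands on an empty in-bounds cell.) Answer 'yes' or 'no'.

Check each piece cell at anchor (7, 3):
  offset (0,0) -> (7,3): empty -> OK
  offset (0,1) -> (7,4): empty -> OK
  offset (1,0) -> (8,3): occupied ('#') -> FAIL
  offset (1,1) -> (8,4): occupied ('#') -> FAIL
All cells valid: no

Answer: no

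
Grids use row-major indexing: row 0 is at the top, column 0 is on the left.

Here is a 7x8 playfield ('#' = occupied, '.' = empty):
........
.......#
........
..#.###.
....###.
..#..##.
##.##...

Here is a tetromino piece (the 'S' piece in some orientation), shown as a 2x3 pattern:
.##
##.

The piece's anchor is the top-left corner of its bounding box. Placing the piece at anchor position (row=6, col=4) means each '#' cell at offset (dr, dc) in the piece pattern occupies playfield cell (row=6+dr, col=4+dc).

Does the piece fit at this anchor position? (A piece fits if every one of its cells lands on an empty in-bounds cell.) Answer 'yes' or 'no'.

Answer: no

Derivation:
Check each piece cell at anchor (6, 4):
  offset (0,1) -> (6,5): empty -> OK
  offset (0,2) -> (6,6): empty -> OK
  offset (1,0) -> (7,4): out of bounds -> FAIL
  offset (1,1) -> (7,5): out of bounds -> FAIL
All cells valid: no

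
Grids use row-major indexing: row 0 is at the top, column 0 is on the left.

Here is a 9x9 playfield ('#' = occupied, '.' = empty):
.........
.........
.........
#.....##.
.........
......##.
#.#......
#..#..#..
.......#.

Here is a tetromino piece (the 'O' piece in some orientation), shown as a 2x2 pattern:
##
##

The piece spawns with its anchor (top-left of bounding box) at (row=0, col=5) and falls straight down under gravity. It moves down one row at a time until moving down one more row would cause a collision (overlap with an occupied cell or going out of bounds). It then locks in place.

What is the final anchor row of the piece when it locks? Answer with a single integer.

Spawn at (row=0, col=5). Try each row:
  row 0: fits
  row 1: fits
  row 2: blocked -> lock at row 1

Answer: 1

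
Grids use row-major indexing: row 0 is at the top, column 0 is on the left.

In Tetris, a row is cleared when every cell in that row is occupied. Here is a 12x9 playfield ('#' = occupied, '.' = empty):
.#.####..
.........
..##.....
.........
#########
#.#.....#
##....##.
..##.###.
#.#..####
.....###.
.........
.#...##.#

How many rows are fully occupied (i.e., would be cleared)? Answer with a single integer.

Check each row:
  row 0: 4 empty cells -> not full
  row 1: 9 empty cells -> not full
  row 2: 7 empty cells -> not full
  row 3: 9 empty cells -> not full
  row 4: 0 empty cells -> FULL (clear)
  row 5: 6 empty cells -> not full
  row 6: 5 empty cells -> not full
  row 7: 4 empty cells -> not full
  row 8: 3 empty cells -> not full
  row 9: 6 empty cells -> not full
  row 10: 9 empty cells -> not full
  row 11: 5 empty cells -> not full
Total rows cleared: 1

Answer: 1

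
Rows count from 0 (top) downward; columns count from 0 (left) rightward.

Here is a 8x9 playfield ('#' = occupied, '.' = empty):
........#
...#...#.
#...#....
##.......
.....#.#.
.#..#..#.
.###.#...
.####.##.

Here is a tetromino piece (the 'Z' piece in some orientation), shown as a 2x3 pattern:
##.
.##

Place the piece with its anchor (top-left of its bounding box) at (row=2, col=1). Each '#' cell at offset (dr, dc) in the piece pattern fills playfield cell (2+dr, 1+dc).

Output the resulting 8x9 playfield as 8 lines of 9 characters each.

Fill (2+0,1+0) = (2,1)
Fill (2+0,1+1) = (2,2)
Fill (2+1,1+1) = (3,2)
Fill (2+1,1+2) = (3,3)

Answer: ........#
...#...#.
###.#....
####.....
.....#.#.
.#..#..#.
.###.#...
.####.##.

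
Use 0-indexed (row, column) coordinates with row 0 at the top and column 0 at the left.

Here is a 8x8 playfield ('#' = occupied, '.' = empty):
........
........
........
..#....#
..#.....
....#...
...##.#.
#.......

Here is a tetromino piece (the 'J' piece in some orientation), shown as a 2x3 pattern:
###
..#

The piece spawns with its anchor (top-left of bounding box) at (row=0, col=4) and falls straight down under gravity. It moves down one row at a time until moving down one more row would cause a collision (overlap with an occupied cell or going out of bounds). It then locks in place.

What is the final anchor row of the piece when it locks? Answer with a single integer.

Spawn at (row=0, col=4). Try each row:
  row 0: fits
  row 1: fits
  row 2: fits
  row 3: fits
  row 4: fits
  row 5: blocked -> lock at row 4

Answer: 4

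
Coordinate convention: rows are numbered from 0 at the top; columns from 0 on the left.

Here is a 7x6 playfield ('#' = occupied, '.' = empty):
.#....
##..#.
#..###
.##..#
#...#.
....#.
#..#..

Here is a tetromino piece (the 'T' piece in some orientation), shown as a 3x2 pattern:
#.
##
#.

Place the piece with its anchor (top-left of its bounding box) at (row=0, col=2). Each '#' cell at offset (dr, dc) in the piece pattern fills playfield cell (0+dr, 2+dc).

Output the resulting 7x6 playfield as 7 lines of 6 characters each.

Fill (0+0,2+0) = (0,2)
Fill (0+1,2+0) = (1,2)
Fill (0+1,2+1) = (1,3)
Fill (0+2,2+0) = (2,2)

Answer: .##...
#####.
#.####
.##..#
#...#.
....#.
#..#..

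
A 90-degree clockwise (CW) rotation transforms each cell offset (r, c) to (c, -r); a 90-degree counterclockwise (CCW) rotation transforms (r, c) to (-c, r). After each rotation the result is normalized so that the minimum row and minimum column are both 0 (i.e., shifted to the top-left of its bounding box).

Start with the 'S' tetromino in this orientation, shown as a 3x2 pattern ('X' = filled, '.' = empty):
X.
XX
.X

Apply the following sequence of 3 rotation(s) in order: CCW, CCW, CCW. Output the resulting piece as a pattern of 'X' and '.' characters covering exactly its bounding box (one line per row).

Answer: .XX
XX.

Derivation:
Start:
X.
XX
.X
After rotation 1 (CCW):
.XX
XX.
After rotation 2 (CCW):
X.
XX
.X
After rotation 3 (CCW):
.XX
XX.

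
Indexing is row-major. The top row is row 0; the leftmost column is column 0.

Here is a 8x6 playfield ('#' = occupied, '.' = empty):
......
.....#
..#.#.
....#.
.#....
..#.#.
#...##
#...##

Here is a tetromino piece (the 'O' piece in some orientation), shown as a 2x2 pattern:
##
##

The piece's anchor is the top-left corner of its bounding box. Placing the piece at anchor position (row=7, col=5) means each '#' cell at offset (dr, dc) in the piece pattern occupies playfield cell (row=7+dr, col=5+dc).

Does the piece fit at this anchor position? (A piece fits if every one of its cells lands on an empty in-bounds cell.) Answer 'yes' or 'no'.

Check each piece cell at anchor (7, 5):
  offset (0,0) -> (7,5): occupied ('#') -> FAIL
  offset (0,1) -> (7,6): out of bounds -> FAIL
  offset (1,0) -> (8,5): out of bounds -> FAIL
  offset (1,1) -> (8,6): out of bounds -> FAIL
All cells valid: no

Answer: no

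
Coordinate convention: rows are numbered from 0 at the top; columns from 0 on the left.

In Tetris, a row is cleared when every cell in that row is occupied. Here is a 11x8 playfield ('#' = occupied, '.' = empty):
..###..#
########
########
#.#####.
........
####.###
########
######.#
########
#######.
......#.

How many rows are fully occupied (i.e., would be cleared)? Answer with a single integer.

Check each row:
  row 0: 4 empty cells -> not full
  row 1: 0 empty cells -> FULL (clear)
  row 2: 0 empty cells -> FULL (clear)
  row 3: 2 empty cells -> not full
  row 4: 8 empty cells -> not full
  row 5: 1 empty cell -> not full
  row 6: 0 empty cells -> FULL (clear)
  row 7: 1 empty cell -> not full
  row 8: 0 empty cells -> FULL (clear)
  row 9: 1 empty cell -> not full
  row 10: 7 empty cells -> not full
Total rows cleared: 4

Answer: 4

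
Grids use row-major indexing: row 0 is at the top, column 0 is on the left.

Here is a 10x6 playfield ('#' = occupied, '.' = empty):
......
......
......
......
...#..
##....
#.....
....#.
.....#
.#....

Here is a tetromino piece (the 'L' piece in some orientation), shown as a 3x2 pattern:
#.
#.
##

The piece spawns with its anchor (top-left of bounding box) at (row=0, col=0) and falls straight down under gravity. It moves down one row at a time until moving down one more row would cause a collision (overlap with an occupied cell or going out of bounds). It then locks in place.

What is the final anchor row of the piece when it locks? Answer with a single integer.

Answer: 2

Derivation:
Spawn at (row=0, col=0). Try each row:
  row 0: fits
  row 1: fits
  row 2: fits
  row 3: blocked -> lock at row 2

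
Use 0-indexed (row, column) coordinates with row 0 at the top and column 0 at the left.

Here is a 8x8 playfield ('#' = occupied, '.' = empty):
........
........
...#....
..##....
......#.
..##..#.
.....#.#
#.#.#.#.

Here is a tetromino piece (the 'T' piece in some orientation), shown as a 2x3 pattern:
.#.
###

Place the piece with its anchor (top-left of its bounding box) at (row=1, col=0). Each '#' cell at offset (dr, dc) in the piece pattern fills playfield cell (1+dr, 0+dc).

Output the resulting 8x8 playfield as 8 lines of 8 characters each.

Fill (1+0,0+1) = (1,1)
Fill (1+1,0+0) = (2,0)
Fill (1+1,0+1) = (2,1)
Fill (1+1,0+2) = (2,2)

Answer: ........
.#......
####....
..##....
......#.
..##..#.
.....#.#
#.#.#.#.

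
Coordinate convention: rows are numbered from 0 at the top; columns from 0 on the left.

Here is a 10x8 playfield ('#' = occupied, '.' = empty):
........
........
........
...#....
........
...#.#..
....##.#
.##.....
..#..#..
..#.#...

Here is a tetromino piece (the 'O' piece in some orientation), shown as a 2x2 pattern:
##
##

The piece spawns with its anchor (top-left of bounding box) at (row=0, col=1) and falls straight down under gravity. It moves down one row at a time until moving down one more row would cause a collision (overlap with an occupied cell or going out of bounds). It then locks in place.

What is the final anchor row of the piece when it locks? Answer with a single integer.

Answer: 5

Derivation:
Spawn at (row=0, col=1). Try each row:
  row 0: fits
  row 1: fits
  row 2: fits
  row 3: fits
  row 4: fits
  row 5: fits
  row 6: blocked -> lock at row 5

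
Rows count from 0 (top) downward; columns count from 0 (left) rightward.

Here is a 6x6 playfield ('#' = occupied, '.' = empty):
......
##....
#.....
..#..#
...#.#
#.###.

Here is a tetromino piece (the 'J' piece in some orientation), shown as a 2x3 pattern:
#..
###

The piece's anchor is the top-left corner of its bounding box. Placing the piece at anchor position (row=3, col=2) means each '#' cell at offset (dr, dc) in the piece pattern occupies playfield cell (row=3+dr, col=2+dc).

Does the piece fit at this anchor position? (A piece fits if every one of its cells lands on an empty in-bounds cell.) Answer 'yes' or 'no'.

Answer: no

Derivation:
Check each piece cell at anchor (3, 2):
  offset (0,0) -> (3,2): occupied ('#') -> FAIL
  offset (1,0) -> (4,2): empty -> OK
  offset (1,1) -> (4,3): occupied ('#') -> FAIL
  offset (1,2) -> (4,4): empty -> OK
All cells valid: no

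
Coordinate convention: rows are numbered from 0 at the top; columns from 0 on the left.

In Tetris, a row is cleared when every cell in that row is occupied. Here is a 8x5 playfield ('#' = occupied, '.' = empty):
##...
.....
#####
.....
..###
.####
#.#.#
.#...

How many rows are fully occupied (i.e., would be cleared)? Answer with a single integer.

Check each row:
  row 0: 3 empty cells -> not full
  row 1: 5 empty cells -> not full
  row 2: 0 empty cells -> FULL (clear)
  row 3: 5 empty cells -> not full
  row 4: 2 empty cells -> not full
  row 5: 1 empty cell -> not full
  row 6: 2 empty cells -> not full
  row 7: 4 empty cells -> not full
Total rows cleared: 1

Answer: 1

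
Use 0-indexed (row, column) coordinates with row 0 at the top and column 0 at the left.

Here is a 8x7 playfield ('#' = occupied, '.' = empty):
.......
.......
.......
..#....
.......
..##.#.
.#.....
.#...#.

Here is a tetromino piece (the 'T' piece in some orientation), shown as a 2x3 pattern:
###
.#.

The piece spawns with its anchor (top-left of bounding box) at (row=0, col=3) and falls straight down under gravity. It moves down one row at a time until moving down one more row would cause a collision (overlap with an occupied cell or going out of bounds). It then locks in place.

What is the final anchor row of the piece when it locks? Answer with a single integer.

Answer: 4

Derivation:
Spawn at (row=0, col=3). Try each row:
  row 0: fits
  row 1: fits
  row 2: fits
  row 3: fits
  row 4: fits
  row 5: blocked -> lock at row 4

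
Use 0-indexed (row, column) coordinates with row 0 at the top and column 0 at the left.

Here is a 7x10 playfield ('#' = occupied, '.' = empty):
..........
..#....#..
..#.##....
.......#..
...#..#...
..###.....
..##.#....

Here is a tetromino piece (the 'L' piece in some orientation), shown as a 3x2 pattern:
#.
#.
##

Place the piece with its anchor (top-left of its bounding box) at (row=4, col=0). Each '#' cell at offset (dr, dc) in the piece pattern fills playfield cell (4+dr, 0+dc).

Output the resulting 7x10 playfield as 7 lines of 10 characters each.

Answer: ..........
..#....#..
..#.##....
.......#..
#..#..#...
#.###.....
####.#....

Derivation:
Fill (4+0,0+0) = (4,0)
Fill (4+1,0+0) = (5,0)
Fill (4+2,0+0) = (6,0)
Fill (4+2,0+1) = (6,1)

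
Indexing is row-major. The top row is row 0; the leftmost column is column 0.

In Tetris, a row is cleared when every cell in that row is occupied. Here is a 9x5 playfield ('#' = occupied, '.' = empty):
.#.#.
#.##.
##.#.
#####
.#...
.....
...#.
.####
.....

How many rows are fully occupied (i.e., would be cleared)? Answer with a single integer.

Check each row:
  row 0: 3 empty cells -> not full
  row 1: 2 empty cells -> not full
  row 2: 2 empty cells -> not full
  row 3: 0 empty cells -> FULL (clear)
  row 4: 4 empty cells -> not full
  row 5: 5 empty cells -> not full
  row 6: 4 empty cells -> not full
  row 7: 1 empty cell -> not full
  row 8: 5 empty cells -> not full
Total rows cleared: 1

Answer: 1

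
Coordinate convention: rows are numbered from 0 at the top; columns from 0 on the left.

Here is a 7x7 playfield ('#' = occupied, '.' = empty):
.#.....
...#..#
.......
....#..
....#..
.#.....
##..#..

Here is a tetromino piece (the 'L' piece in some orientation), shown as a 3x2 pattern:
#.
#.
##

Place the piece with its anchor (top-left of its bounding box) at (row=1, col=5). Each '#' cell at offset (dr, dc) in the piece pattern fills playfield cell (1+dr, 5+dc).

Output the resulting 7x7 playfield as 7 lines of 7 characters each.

Fill (1+0,5+0) = (1,5)
Fill (1+1,5+0) = (2,5)
Fill (1+2,5+0) = (3,5)
Fill (1+2,5+1) = (3,6)

Answer: .#.....
...#.##
.....#.
....###
....#..
.#.....
##..#..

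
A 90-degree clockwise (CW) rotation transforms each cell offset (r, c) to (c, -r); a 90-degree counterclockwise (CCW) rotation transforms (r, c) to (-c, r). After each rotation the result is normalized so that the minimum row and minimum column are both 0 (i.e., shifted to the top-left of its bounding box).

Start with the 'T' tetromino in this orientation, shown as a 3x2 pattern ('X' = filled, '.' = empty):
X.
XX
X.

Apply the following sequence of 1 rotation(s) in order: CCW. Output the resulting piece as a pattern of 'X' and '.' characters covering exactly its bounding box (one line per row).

Start:
X.
XX
X.
After rotation 1 (CCW):
.X.
XXX

Answer: .X.
XXX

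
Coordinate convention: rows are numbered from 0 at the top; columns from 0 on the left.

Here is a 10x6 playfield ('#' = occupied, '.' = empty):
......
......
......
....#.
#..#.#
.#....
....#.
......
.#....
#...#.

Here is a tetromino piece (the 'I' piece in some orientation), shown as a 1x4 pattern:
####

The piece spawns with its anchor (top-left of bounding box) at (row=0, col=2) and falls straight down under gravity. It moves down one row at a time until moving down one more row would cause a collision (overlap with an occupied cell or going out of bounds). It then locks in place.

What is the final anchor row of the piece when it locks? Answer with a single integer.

Spawn at (row=0, col=2). Try each row:
  row 0: fits
  row 1: fits
  row 2: fits
  row 3: blocked -> lock at row 2

Answer: 2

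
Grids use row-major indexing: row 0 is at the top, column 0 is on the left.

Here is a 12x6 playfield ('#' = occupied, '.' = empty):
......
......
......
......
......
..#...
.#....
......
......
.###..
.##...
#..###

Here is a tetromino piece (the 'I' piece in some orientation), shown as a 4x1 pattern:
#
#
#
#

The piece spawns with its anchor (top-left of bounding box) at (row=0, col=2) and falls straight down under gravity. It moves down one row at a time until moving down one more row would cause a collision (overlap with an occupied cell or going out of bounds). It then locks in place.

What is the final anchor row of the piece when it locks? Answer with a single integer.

Spawn at (row=0, col=2). Try each row:
  row 0: fits
  row 1: fits
  row 2: blocked -> lock at row 1

Answer: 1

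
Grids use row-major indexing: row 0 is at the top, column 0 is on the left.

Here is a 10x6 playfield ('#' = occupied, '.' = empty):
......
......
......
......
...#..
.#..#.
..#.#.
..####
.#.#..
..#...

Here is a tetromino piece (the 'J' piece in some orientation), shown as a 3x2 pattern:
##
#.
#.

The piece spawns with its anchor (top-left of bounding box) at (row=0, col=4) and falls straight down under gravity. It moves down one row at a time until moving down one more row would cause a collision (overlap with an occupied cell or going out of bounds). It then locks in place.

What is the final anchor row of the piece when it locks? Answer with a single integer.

Spawn at (row=0, col=4). Try each row:
  row 0: fits
  row 1: fits
  row 2: fits
  row 3: blocked -> lock at row 2

Answer: 2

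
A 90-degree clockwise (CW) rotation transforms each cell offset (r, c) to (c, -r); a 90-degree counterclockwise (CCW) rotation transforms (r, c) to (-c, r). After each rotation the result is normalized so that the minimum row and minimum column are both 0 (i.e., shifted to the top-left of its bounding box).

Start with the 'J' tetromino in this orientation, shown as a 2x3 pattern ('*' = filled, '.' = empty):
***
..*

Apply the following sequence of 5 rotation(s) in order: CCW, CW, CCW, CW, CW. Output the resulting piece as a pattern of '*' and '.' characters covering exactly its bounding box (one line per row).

Start:
***
..*
After rotation 1 (CCW):
**
*.
*.
After rotation 2 (CW):
***
..*
After rotation 3 (CCW):
**
*.
*.
After rotation 4 (CW):
***
..*
After rotation 5 (CW):
.*
.*
**

Answer: .*
.*
**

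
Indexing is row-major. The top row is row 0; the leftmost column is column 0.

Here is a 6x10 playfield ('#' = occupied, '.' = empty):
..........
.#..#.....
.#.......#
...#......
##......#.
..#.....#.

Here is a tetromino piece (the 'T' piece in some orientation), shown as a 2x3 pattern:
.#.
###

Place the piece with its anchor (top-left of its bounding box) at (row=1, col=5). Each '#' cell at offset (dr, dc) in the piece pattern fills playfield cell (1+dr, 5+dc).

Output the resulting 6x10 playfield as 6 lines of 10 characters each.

Fill (1+0,5+1) = (1,6)
Fill (1+1,5+0) = (2,5)
Fill (1+1,5+1) = (2,6)
Fill (1+1,5+2) = (2,7)

Answer: ..........
.#..#.#...
.#...###.#
...#......
##......#.
..#.....#.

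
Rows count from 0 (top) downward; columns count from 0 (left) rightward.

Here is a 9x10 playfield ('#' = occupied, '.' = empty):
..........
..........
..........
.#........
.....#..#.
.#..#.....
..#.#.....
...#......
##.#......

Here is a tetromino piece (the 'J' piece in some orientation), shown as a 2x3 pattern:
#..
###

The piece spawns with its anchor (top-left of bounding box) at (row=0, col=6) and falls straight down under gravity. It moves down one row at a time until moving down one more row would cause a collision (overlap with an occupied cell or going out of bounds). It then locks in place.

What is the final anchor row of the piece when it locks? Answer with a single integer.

Spawn at (row=0, col=6). Try each row:
  row 0: fits
  row 1: fits
  row 2: fits
  row 3: blocked -> lock at row 2

Answer: 2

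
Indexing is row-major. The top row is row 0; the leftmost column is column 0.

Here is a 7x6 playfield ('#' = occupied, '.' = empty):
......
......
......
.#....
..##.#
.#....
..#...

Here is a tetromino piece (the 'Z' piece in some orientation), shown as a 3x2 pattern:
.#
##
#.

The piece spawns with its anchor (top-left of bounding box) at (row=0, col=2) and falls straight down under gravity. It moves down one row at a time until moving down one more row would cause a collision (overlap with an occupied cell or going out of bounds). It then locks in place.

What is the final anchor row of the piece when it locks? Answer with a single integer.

Spawn at (row=0, col=2). Try each row:
  row 0: fits
  row 1: fits
  row 2: blocked -> lock at row 1

Answer: 1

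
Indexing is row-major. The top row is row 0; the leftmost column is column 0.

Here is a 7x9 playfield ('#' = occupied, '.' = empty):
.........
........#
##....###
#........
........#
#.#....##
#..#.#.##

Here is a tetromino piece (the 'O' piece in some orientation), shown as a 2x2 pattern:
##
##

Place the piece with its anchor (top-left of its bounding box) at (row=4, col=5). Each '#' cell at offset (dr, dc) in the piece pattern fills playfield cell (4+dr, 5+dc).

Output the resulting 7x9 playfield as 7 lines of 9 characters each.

Answer: .........
........#
##....###
#........
.....##.#
#.#..####
#..#.#.##

Derivation:
Fill (4+0,5+0) = (4,5)
Fill (4+0,5+1) = (4,6)
Fill (4+1,5+0) = (5,5)
Fill (4+1,5+1) = (5,6)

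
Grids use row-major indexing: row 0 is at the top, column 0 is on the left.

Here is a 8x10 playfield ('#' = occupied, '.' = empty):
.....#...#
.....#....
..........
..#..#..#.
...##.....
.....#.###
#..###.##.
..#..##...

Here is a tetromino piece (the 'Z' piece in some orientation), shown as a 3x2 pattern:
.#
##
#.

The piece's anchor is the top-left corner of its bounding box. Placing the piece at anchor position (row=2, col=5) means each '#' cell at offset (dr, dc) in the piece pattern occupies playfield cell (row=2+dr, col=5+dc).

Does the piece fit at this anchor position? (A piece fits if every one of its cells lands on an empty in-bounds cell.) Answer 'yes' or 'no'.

Check each piece cell at anchor (2, 5):
  offset (0,1) -> (2,6): empty -> OK
  offset (1,0) -> (3,5): occupied ('#') -> FAIL
  offset (1,1) -> (3,6): empty -> OK
  offset (2,0) -> (4,5): empty -> OK
All cells valid: no

Answer: no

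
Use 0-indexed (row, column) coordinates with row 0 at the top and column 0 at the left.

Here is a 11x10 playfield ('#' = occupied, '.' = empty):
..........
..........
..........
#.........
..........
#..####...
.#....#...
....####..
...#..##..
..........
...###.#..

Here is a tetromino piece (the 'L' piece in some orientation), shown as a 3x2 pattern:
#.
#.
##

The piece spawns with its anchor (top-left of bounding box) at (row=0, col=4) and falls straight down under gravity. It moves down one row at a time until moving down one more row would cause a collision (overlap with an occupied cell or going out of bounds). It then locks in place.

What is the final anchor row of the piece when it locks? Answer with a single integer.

Spawn at (row=0, col=4). Try each row:
  row 0: fits
  row 1: fits
  row 2: fits
  row 3: blocked -> lock at row 2

Answer: 2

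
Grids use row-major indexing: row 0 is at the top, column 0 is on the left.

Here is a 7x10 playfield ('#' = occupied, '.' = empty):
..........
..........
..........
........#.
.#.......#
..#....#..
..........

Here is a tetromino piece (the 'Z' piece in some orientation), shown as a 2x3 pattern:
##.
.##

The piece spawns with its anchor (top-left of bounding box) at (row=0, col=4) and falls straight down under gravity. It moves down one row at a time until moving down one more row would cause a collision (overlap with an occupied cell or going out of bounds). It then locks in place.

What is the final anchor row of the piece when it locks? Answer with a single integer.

Spawn at (row=0, col=4). Try each row:
  row 0: fits
  row 1: fits
  row 2: fits
  row 3: fits
  row 4: fits
  row 5: fits
  row 6: blocked -> lock at row 5

Answer: 5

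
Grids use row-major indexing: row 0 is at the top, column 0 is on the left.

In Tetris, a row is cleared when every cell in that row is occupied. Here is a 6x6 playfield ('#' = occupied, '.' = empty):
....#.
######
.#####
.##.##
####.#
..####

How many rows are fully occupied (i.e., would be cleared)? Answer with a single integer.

Answer: 1

Derivation:
Check each row:
  row 0: 5 empty cells -> not full
  row 1: 0 empty cells -> FULL (clear)
  row 2: 1 empty cell -> not full
  row 3: 2 empty cells -> not full
  row 4: 1 empty cell -> not full
  row 5: 2 empty cells -> not full
Total rows cleared: 1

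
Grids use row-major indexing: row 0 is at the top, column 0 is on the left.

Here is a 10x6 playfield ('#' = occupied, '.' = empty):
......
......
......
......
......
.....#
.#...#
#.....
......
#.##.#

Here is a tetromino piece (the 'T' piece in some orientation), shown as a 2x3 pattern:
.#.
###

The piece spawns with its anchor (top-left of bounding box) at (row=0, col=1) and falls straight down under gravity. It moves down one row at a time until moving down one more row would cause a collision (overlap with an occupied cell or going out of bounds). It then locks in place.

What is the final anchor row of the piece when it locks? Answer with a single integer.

Spawn at (row=0, col=1). Try each row:
  row 0: fits
  row 1: fits
  row 2: fits
  row 3: fits
  row 4: fits
  row 5: blocked -> lock at row 4

Answer: 4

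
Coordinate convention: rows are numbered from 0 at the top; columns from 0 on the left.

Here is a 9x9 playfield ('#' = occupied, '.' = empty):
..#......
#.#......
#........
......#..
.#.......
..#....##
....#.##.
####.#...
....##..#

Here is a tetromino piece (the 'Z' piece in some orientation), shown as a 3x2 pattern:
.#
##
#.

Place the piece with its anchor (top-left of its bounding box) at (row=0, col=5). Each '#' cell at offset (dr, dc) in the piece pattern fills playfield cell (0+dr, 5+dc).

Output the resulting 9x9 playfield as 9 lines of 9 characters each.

Fill (0+0,5+1) = (0,6)
Fill (0+1,5+0) = (1,5)
Fill (0+1,5+1) = (1,6)
Fill (0+2,5+0) = (2,5)

Answer: ..#...#..
#.#..##..
#....#...
......#..
.#.......
..#....##
....#.##.
####.#...
....##..#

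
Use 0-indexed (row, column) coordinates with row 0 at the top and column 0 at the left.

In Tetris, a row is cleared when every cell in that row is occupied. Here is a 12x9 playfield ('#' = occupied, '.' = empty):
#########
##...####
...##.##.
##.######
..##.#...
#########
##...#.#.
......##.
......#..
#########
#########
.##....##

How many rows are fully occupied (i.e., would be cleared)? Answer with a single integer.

Answer: 4

Derivation:
Check each row:
  row 0: 0 empty cells -> FULL (clear)
  row 1: 3 empty cells -> not full
  row 2: 5 empty cells -> not full
  row 3: 1 empty cell -> not full
  row 4: 6 empty cells -> not full
  row 5: 0 empty cells -> FULL (clear)
  row 6: 5 empty cells -> not full
  row 7: 7 empty cells -> not full
  row 8: 8 empty cells -> not full
  row 9: 0 empty cells -> FULL (clear)
  row 10: 0 empty cells -> FULL (clear)
  row 11: 5 empty cells -> not full
Total rows cleared: 4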